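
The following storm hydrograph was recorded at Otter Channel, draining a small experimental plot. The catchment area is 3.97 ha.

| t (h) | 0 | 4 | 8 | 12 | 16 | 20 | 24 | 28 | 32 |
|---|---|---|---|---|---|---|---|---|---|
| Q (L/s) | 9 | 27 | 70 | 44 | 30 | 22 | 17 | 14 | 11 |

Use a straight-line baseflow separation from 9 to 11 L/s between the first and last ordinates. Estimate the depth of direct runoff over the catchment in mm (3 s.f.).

d ≈ 55.9 mm

Direct runoff: 0.00, 17.75, 60.50, 34.25, 20.00, 11.75, 6.50, 3.25, 0.00 L/s; ΣQ_DR = 154.0 L/s.
V = ΣQ_DR · Δt = 154.0 × 14400 s = 2.218 × 10^6 L.
Over A = 3.97 ha, depth = V / A = 55.9 mm.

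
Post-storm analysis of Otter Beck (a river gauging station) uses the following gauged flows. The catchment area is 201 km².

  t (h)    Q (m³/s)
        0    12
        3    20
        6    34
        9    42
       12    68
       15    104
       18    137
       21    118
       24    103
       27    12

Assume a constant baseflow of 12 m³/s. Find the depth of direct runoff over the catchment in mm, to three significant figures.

d ≈ 28.5 mm

Direct runoff: 0.0, 8.0, 22.0, 30.0, 56.0, 92.0, 125.0, 106.0, 91.0, 0.0 m³/s; ΣQ_DR = 530.0 m³/s.
V = ΣQ_DR · Δt = 530.0 × 10800 s = 5.724 × 10^6 m³.
Over A = 201 km², depth = V / A = 28.5 mm.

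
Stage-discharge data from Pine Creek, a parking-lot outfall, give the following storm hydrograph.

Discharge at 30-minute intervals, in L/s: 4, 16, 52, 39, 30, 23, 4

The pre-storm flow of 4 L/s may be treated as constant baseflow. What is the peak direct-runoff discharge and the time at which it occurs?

Subtracting baseflow gives direct-runoff ordinates: 0.0, 12.0, 48.0, 35.0, 26.0, 19.0, 0.0 L/s.
The maximum is 48.0 L/s, occurring at the reading for t = 1 h.

Q_p = 48.0 L/s at t = 1 h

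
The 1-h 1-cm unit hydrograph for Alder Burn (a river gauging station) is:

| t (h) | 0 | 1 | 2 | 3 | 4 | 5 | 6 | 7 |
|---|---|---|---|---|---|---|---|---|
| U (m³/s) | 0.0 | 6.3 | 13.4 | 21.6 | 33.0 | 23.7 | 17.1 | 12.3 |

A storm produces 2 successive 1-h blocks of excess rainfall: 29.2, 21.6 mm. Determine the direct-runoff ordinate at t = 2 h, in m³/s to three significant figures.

By discrete convolution, Q_j = Σ (P_i / 10 mm) · U_{j−i}.
At t = 2 h (j=2): Q = (29.2/10)·13.4 + (21.6/10)·6.3 = 52.7 m³/s.

Q ≈ 52.7 m³/s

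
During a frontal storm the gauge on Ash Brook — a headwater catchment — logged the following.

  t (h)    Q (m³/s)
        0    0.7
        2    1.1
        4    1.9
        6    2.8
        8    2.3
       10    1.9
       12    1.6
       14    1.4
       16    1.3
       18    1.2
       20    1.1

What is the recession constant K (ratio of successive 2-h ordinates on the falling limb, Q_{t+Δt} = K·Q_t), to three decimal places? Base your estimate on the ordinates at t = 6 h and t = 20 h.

Using the recession-limb readings at t = 6 h and t = 20 h: Q falls from 2.8 to 1.1 m³/s over 7 intervals.
K = (Q₂/Q₁)^(1/7) = (1.1/2.8)^(1/7) = 0.875.

K ≈ 0.875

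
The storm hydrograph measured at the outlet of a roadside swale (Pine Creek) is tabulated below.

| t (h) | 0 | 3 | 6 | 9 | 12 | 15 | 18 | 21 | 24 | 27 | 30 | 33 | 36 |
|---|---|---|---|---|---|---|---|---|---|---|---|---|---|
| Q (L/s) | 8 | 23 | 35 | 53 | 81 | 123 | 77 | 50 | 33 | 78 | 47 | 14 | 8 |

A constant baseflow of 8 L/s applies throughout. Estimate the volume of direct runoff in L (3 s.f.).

V ≈ 5.68 × 10^6 L

Direct-runoff ordinates (Q − Q_b): 0.0, 15.0, 27.0, 45.0, 73.0, 115.0, 69.0, 42.0, 25.0, 70.0, 39.0, 6.0, 0.0 L/s.
ΣQ_DR = 526.0 L/s.
With Δt = 3 h = 10800 s, V = ΣQ_DR · Δt = 526.0 × 10800 = 5.68 × 10^6 L.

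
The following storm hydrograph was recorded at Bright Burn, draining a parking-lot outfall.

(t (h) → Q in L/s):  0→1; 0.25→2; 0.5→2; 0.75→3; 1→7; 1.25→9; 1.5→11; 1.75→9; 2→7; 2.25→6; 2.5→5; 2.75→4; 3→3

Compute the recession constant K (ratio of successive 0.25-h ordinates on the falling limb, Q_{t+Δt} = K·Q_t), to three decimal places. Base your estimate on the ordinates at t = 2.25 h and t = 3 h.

K ≈ 0.794

Using the recession-limb readings at t = 2.25 h and t = 3 h: Q falls from 6 to 3 L/s over 3 intervals.
K = (Q₂/Q₁)^(1/3) = (3/6)^(1/3) = 0.794.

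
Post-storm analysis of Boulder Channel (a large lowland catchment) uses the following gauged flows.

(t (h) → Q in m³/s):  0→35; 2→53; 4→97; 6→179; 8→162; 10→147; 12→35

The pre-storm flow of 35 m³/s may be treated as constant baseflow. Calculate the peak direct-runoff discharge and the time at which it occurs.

Subtracting baseflow gives direct-runoff ordinates: 0.0, 18.0, 62.0, 144.0, 127.0, 112.0, 0.0 m³/s.
The maximum is 144.0 m³/s, occurring at the reading for t = 6 h.

Q_p = 144.0 m³/s at t = 6 h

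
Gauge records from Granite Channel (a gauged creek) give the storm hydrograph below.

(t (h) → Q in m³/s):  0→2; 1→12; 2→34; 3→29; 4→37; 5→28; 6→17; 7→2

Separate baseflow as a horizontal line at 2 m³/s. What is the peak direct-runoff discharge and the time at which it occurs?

Q_p = 35.0 m³/s at t = 4 h

Subtracting baseflow gives direct-runoff ordinates: 0.0, 10.0, 32.0, 27.0, 35.0, 26.0, 15.0, 0.0 m³/s.
The maximum is 35.0 m³/s, occurring at the reading for t = 4 h.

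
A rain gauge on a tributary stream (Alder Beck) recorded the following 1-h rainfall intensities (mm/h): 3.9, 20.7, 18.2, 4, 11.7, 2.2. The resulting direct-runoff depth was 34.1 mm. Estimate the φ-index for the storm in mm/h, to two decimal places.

Only the 3 blocks with intensity above φ contribute runoff: 20.7, 18.2, 11.7 mm/h.
Σ(I−φ)·Δt = d  ⇒  (20.7+18.2+11.7 − 3φ)·1 = 34.1
φ = (50.60 − 34.1/1) / 3 = 5.50 mm/h.

φ ≈ 5.50 mm/h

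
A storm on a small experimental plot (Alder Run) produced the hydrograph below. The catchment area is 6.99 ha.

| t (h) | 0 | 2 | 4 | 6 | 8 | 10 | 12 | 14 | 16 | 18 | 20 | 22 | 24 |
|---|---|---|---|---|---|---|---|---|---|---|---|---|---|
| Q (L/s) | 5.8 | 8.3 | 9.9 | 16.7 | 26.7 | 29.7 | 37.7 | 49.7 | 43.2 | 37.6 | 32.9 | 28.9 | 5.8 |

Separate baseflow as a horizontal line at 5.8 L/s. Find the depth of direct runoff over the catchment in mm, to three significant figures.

Direct runoff: 0.0, 2.5, 4.1, 10.9, 20.9, 23.9, 31.9, 43.9, 37.4, 31.8, 27.1, 23.1, 0.0 L/s; ΣQ_DR = 257.5 L/s.
V = ΣQ_DR · Δt = 257.5 × 7200 s = 1.854 × 10^6 L.
Over A = 6.99 ha, depth = V / A = 26.5 mm.

d ≈ 26.5 mm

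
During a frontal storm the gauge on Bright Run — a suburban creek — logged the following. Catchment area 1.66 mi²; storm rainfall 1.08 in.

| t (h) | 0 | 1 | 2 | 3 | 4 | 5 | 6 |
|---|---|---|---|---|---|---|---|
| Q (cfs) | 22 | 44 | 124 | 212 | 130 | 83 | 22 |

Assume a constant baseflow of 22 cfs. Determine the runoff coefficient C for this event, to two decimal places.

ΣQ_DR = 483.0 cfs; V = ΣQ_DR·Δt = 1.739 × 10^6 ft³.
Runoff depth d = V / A = 0.4509 in.
C = d / P = 0.4509 / 1.08 = 0.42.

C ≈ 0.42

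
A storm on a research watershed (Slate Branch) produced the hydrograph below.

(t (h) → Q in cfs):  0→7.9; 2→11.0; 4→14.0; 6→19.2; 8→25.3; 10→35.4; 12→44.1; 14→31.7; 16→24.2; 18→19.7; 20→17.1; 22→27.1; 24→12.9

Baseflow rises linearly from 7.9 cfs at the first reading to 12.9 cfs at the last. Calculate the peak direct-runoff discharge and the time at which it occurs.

Q_p = 33.70 cfs at t = 12 h

Subtracting baseflow gives direct-runoff ordinates: 0.00, 2.68, 5.27, 10.05, 15.73, 25.42, 33.70, 20.88, 12.97, 8.05, 5.03, 14.62, 0.00 cfs.
The maximum is 33.70 cfs, occurring at the reading for t = 12 h.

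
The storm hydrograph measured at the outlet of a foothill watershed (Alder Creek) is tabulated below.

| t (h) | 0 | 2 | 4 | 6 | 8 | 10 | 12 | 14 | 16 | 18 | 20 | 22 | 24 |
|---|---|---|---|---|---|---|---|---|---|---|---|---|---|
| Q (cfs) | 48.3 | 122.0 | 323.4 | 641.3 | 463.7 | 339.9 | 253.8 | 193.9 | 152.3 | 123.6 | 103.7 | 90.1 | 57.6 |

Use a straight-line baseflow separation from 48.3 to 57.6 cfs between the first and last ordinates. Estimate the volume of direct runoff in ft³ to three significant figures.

Direct-runoff ordinates (Q − Q_b): 0.00, 72.92, 273.55, 590.67, 412.30, 287.73, 200.85, 140.18, 97.80, 68.33, 47.65, 33.27, 0.00 cfs.
ΣQ_DR = 2225 cfs.
With Δt = 2 h = 7200 s, V = ΣQ_DR · Δt = 2225 × 7200 = 1.60 × 10^7 ft³.

V ≈ 1.60 × 10^7 ft³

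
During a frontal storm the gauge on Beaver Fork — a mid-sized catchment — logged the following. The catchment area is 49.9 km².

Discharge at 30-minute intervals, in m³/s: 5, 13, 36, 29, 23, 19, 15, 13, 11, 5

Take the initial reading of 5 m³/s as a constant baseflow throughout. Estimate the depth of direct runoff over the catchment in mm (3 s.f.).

Direct runoff: 0.0, 8.0, 31.0, 24.0, 18.0, 14.0, 10.0, 8.0, 6.0, 0.0 m³/s; ΣQ_DR = 119.0 m³/s.
V = ΣQ_DR · Δt = 119.0 × 1800 s = 2.142 × 10^5 m³.
Over A = 49.9 km², depth = V / A = 4.29 mm.

d ≈ 4.29 mm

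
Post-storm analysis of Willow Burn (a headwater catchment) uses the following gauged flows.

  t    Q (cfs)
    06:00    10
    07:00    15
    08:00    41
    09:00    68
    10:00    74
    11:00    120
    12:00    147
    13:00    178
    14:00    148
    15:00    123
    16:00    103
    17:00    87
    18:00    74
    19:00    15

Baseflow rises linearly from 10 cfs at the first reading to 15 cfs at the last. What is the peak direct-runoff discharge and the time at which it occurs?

Q_p = 165.31 cfs at t = 13:00

Subtracting baseflow gives direct-runoff ordinates: 0.00, 4.62, 30.23, 56.85, 62.46, 108.08, 134.69, 165.31, 134.92, 109.54, 89.15, 72.77, 59.38, 0.00 cfs.
The maximum is 165.31 cfs, occurring at the reading for t = 13:00.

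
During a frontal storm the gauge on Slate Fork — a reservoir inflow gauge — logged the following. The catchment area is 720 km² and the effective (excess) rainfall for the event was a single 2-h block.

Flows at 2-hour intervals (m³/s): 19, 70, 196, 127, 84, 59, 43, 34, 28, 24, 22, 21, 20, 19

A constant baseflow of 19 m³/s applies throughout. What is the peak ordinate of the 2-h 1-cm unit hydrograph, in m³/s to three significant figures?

U_p ≈ 354 m³/s

Direct runoff: 0.0, 51.0, 177.0, 108.0, 65.0, 40.0, 24.0, 15.0, 9.0, 5.0, 3.0, 2.0, 1.0, 0.0 m³/s; ΣQ_DR = 500.0 m³/s, peak = 177.0 m³/s.
Runoff depth d = ΣQ_DR·Δt / A = 500.0 × 7200 / (720 km²) = 5.000 mm.
The 1-cm UH is the DRH scaled by (10 mm)/d, so U_p = 177.0 × 10/5.000 = 354 m³/s.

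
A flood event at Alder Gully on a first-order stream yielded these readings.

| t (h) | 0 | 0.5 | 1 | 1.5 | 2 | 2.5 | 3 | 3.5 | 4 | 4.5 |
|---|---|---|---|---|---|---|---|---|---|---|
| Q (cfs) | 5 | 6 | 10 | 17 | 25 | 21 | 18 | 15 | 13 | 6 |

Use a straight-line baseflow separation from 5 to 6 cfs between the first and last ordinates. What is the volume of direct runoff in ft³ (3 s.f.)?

Direct-runoff ordinates (Q − Q_b): 0.00, 0.89, 4.78, 11.67, 19.56, 15.44, 12.33, 9.22, 7.11, 0.00 cfs.
ΣQ_DR = 81.00 cfs.
With Δt = 0.5 h = 1800 s, V = ΣQ_DR · Δt = 81.00 × 1800 = 1.46 × 10^5 ft³.

V ≈ 1.46 × 10^5 ft³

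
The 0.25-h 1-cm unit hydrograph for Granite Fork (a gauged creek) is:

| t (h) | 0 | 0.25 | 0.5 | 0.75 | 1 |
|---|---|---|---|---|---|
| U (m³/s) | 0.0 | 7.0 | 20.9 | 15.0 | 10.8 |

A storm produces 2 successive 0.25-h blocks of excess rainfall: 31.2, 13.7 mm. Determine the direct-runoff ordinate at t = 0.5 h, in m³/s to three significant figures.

By discrete convolution, Q_j = Σ (P_i / 10 mm) · U_{j−i}.
At t = 0.5 h (j=2): Q = (31.2/10)·20.9 + (13.7/10)·7.0 = 74.8 m³/s.

Q ≈ 74.8 m³/s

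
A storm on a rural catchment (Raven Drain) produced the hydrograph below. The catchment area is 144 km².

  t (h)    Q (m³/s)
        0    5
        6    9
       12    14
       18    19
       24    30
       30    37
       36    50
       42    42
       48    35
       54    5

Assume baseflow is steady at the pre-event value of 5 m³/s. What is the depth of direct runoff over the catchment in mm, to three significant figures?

Direct runoff: 0.0, 4.0, 9.0, 14.0, 25.0, 32.0, 45.0, 37.0, 30.0, 0.0 m³/s; ΣQ_DR = 196.0 m³/s.
V = ΣQ_DR · Δt = 196.0 × 21600 s = 4.234 × 10^6 m³.
Over A = 144 km², depth = V / A = 29.4 mm.

d ≈ 29.4 mm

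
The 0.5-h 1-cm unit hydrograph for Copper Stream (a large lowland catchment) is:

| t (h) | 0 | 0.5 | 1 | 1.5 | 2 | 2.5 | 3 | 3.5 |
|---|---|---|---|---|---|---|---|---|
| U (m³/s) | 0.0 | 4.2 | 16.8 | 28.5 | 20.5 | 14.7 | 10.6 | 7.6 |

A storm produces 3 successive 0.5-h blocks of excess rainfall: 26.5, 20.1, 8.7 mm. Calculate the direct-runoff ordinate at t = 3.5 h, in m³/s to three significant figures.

Q ≈ 54.2 m³/s

By discrete convolution, Q_j = Σ (P_i / 10 mm) · U_{j−i}.
At t = 3.5 h (j=7): Q = (26.5/10)·7.6 + (20.1/10)·10.6 + (8.7/10)·14.7 = 54.2 m³/s.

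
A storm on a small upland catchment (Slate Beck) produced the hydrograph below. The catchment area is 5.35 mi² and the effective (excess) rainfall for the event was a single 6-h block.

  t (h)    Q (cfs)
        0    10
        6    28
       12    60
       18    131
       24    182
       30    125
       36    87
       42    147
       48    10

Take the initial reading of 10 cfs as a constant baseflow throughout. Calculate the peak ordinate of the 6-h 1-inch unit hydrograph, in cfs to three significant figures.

Direct runoff: 0.0, 18.0, 50.0, 121.0, 172.0, 115.0, 77.0, 137.0, 0.0 cfs; ΣQ_DR = 690.0 cfs, peak = 172.0 cfs.
Runoff depth d = ΣQ_DR·Δt / A = 690.0 × 21600 / (5.35 mi²) = 1.199 in.
The 1-inch UH is the DRH scaled by (1 in)/d, so U_p = 172.0 × 1/1.199 = 143 cfs.

U_p ≈ 143 cfs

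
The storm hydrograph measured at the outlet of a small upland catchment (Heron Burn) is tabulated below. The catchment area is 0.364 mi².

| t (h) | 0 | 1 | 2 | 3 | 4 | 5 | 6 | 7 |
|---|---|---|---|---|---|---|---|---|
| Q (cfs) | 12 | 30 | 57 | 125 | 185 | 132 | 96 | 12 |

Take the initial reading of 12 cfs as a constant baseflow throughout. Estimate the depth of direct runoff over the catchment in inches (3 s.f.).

Direct runoff: 0.0, 18.0, 45.0, 113.0, 173.0, 120.0, 84.0, 0.0 cfs; ΣQ_DR = 553.0 cfs.
V = ΣQ_DR · Δt = 553.0 × 3600 s = 1.991 × 10^6 ft³.
Over A = 0.364 mi², depth = V / A = 2.35 in.

d ≈ 2.35 in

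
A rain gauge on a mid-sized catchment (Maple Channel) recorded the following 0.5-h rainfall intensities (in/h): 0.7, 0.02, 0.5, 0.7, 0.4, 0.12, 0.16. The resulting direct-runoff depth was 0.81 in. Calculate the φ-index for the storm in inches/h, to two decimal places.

φ ≈ 0.17 in/h

Only the 4 blocks with intensity above φ contribute runoff: 0.7, 0.5, 0.7, 0.4 in/h.
Σ(I−φ)·Δt = d  ⇒  (0.7+0.5+0.7+0.4 − 4φ)·0.5 = 0.81
φ = (2.300 − 0.81/0.5) / 4 = 0.17 in/h.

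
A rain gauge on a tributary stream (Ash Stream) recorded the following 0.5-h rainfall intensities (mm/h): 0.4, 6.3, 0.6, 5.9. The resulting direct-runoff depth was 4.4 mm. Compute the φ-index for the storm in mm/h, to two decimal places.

φ ≈ 1.70 mm/h

Only the 2 blocks with intensity above φ contribute runoff: 6.3, 5.9 mm/h.
Σ(I−φ)·Δt = d  ⇒  (6.3+5.9 − 2φ)·0.5 = 4.4
φ = (12.20 − 4.4/0.5) / 2 = 1.70 mm/h.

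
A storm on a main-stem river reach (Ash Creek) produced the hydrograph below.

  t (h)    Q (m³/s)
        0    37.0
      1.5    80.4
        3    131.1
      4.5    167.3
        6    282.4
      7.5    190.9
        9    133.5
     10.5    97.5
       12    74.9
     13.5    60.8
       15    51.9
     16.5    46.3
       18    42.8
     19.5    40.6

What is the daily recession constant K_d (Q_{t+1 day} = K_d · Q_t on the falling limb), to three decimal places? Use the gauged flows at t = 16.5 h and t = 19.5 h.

K_d ≈ 0.350

Between t = 16.5 h and t = 19.5 h the flow falls from 46.3 to 40.6 m³/s over 2×1.5 h = 3 h.
Per-interval ratio K = (40.6/46.3)^(1/2) = 0.9364; K_d = K^(24/1.5) = 0.350.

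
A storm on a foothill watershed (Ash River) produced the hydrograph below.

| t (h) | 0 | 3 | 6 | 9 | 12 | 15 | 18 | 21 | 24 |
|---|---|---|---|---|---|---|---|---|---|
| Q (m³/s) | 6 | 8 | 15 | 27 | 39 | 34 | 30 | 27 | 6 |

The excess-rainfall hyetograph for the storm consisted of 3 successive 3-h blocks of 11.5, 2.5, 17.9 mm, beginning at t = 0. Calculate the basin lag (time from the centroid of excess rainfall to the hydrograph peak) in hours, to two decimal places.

t_L ≈ 6.90 h

Centroid of excess rainfall: t_c = Σ P_i·t̄_i / ΣP_i = 5.1019 h (block centres at 1.5, 4.5, 7.5 h).
Hydrograph peak occurs at t = 12 h, so basin lag t_L = 12 − 5.1019 = 6.90 h.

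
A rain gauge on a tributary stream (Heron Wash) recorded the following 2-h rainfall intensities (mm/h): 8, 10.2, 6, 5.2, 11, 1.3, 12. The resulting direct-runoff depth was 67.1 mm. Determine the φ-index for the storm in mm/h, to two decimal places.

Only the 6 blocks with intensity above φ contribute runoff: 8, 10.2, 6, 5.2, 11, 12 mm/h.
Σ(I−φ)·Δt = d  ⇒  (8+10.2+6+5.2+11+12 − 6φ)·2 = 67.1
φ = (52.40 − 67.1/2) / 6 = 3.14 mm/h.

φ ≈ 3.14 mm/h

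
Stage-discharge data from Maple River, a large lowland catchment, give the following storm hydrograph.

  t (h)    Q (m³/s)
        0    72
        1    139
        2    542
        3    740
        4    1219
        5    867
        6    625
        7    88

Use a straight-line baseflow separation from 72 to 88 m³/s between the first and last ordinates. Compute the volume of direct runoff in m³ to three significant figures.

Direct-runoff ordinates (Q − Q_b): 0.00, 64.71, 465.43, 661.14, 1137.86, 783.57, 539.29, 0.00 m³/s.
ΣQ_DR = 3652 m³/s.
With Δt = 1 h = 3600 s, V = ΣQ_DR · Δt = 3652 × 3600 = 1.31 × 10^7 m³.

V ≈ 1.31 × 10^7 m³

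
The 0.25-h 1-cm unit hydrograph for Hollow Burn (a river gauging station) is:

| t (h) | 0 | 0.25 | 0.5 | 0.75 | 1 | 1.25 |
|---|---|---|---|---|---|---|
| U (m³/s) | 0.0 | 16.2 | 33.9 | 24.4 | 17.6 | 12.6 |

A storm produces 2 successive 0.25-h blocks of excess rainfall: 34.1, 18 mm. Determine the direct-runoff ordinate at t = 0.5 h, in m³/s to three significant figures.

Q ≈ 145 m³/s

By discrete convolution, Q_j = Σ (P_i / 10 mm) · U_{j−i}.
At t = 0.5 h (j=2): Q = (34.1/10)·33.9 + (18/10)·16.2 = 145 m³/s.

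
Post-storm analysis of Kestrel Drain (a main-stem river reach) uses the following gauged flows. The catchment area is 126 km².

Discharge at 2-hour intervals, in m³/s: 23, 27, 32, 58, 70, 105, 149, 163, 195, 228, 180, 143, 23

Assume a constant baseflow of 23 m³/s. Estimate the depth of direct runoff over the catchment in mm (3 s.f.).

Direct runoff: 0.0, 4.0, 9.0, 35.0, 47.0, 82.0, 126.0, 140.0, 172.0, 205.0, 157.0, 120.0, 0.0 m³/s; ΣQ_DR = 1097 m³/s.
V = ΣQ_DR · Δt = 1097 × 7200 s = 7.898 × 10^6 m³.
Over A = 126 km², depth = V / A = 62.7 mm.

d ≈ 62.7 mm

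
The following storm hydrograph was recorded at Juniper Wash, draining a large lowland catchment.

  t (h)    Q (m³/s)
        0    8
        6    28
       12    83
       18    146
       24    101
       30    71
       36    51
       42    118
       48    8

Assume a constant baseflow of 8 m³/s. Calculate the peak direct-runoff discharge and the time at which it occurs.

Q_p = 138.0 m³/s at t = 18 h

Subtracting baseflow gives direct-runoff ordinates: 0.0, 20.0, 75.0, 138.0, 93.0, 63.0, 43.0, 110.0, 0.0 m³/s.
The maximum is 138.0 m³/s, occurring at the reading for t = 18 h.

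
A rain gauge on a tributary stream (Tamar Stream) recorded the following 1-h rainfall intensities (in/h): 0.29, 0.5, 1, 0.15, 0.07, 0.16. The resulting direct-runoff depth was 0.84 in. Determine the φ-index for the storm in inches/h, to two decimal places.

φ ≈ 0.33 in/h

Only the 2 blocks with intensity above φ contribute runoff: 0.5, 1 in/h.
Σ(I−φ)·Δt = d  ⇒  (0.5+1 − 2φ)·1 = 0.84
φ = (1.500 − 0.84/1) / 2 = 0.33 in/h.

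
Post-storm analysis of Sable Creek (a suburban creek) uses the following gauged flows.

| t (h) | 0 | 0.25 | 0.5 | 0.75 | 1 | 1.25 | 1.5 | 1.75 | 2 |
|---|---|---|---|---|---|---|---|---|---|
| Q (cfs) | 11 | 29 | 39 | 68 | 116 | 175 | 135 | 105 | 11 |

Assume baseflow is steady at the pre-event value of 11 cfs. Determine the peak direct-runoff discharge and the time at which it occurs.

Subtracting baseflow gives direct-runoff ordinates: 0.0, 18.0, 28.0, 57.0, 105.0, 164.0, 124.0, 94.0, 0.0 cfs.
The maximum is 164.0 cfs, occurring at the reading for t = 1.25 h.

Q_p = 164.0 cfs at t = 1.25 h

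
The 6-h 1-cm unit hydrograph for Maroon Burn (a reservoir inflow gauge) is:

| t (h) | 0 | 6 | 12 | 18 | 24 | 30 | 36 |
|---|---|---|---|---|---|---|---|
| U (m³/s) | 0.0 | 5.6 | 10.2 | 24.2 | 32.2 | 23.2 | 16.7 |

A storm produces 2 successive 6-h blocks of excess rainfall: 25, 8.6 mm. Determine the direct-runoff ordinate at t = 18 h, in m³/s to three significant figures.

Q ≈ 69.3 m³/s

By discrete convolution, Q_j = Σ (P_i / 10 mm) · U_{j−i}.
At t = 18 h (j=3): Q = (25/10)·24.2 + (8.6/10)·10.2 = 69.3 m³/s.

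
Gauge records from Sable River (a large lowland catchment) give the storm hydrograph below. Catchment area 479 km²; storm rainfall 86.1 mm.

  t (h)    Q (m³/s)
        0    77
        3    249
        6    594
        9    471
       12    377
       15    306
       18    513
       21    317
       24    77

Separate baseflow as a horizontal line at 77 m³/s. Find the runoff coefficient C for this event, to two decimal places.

C ≈ 0.60

ΣQ_DR = 2288 m³/s; V = ΣQ_DR·Δt = 2.471 × 10^7 m³.
Runoff depth d = V / A = 51.59 mm.
C = d / P = 51.59 / 86.1 = 0.60.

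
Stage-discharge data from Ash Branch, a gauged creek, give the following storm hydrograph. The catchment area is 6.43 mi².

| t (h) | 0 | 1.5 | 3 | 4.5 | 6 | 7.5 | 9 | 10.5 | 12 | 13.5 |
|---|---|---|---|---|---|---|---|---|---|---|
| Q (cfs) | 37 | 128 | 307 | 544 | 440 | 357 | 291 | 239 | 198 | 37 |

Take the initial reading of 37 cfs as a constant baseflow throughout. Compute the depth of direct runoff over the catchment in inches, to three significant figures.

d ≈ 0.798 in

Direct runoff: 0.0, 91.0, 270.0, 507.0, 403.0, 320.0, 254.0, 202.0, 161.0, 0.0 cfs; ΣQ_DR = 2208 cfs.
V = ΣQ_DR · Δt = 2208 × 5400 s = 1.192 × 10^7 ft³.
Over A = 6.43 mi², depth = V / A = 0.798 in.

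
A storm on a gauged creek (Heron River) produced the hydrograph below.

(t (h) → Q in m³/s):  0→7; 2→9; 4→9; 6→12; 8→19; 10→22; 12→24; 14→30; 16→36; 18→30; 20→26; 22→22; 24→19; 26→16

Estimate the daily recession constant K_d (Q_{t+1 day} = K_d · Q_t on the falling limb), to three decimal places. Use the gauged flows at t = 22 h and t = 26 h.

K_d ≈ 0.148

Between t = 22 h and t = 26 h the flow falls from 22 to 16 m³/s over 2×2 h = 4 h.
Per-interval ratio K = (16/22)^(1/2) = 0.8528; K_d = K^(24/2) = 0.148.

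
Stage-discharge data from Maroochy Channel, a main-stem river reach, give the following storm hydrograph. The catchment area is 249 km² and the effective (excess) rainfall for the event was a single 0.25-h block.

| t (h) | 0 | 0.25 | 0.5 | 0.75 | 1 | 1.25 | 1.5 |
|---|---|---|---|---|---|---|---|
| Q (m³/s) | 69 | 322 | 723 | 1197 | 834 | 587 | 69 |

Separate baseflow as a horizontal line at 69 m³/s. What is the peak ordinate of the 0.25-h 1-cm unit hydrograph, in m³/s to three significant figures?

Direct runoff: 0.0, 253.0, 654.0, 1128.0, 765.0, 518.0, 0.0 m³/s; ΣQ_DR = 3318 m³/s, peak = 1128.0 m³/s.
Runoff depth d = ΣQ_DR·Δt / A = 3318 × 900 / (249 km²) = 11.99 mm.
The 1-cm UH is the DRH scaled by (10 mm)/d, so U_p = 1128.0 × 10/11.99 = 941 m³/s.

U_p ≈ 941 m³/s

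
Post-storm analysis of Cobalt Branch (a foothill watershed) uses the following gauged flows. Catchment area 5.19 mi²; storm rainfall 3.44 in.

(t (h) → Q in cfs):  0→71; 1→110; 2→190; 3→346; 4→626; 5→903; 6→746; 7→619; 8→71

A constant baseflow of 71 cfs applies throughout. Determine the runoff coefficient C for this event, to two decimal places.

ΣQ_DR = 3043 cfs; V = ΣQ_DR·Δt = 1.095 × 10^7 ft³.
Runoff depth d = V / A = 0.9086 in.
C = d / P = 0.9086 / 3.44 = 0.26.

C ≈ 0.26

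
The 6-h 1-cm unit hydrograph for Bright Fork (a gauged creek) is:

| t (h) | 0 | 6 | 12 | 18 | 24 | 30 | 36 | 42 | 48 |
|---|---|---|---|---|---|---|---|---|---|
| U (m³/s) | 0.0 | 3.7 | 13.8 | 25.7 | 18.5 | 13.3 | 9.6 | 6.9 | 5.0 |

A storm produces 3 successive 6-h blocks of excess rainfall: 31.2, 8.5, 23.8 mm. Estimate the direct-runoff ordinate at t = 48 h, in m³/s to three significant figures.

Q ≈ 44.3 m³/s

By discrete convolution, Q_j = Σ (P_i / 10 mm) · U_{j−i}.
At t = 48 h (j=8): Q = (31.2/10)·5.0 + (8.5/10)·6.9 + (23.8/10)·9.6 = 44.3 m³/s.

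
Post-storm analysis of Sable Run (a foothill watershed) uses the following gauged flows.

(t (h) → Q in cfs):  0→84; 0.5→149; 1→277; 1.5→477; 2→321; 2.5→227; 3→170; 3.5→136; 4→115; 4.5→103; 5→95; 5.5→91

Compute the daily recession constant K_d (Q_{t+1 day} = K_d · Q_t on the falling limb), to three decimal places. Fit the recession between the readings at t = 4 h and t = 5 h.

Between t = 4 h and t = 5 h the flow falls from 115 to 95 cfs over 2×0.5 h = 1 h.
Per-interval ratio K = (95/115)^(1/2) = 0.9089; K_d = K^(24/0.5) = 0.010.

K_d ≈ 0.010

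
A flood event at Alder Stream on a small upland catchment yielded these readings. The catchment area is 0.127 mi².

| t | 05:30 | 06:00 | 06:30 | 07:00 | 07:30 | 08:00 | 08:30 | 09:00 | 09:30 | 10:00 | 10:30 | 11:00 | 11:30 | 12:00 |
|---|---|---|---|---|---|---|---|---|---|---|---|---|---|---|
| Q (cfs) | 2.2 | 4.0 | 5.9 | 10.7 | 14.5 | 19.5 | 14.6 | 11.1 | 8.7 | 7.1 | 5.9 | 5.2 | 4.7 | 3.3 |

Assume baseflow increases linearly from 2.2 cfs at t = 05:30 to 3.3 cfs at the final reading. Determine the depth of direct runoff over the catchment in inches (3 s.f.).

d ≈ 0.481 in

Direct runoff: 0.00, 1.72, 3.53, 8.25, 11.96, 16.88, 11.89, 8.31, 5.82, 4.14, 2.85, 2.07, 1.48, 0.00 cfs; ΣQ_DR = 78.90 cfs.
V = ΣQ_DR · Δt = 78.90 × 1800 s = 1.420 × 10^5 ft³.
Over A = 0.127 mi², depth = V / A = 0.481 in.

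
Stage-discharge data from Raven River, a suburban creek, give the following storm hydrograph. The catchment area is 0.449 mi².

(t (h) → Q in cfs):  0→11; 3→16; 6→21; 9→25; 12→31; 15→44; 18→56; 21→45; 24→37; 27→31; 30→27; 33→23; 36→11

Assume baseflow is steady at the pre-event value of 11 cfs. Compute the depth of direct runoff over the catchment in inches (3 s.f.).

Direct runoff: 0.0, 5.0, 10.0, 14.0, 20.0, 33.0, 45.0, 34.0, 26.0, 20.0, 16.0, 12.0, 0.0 cfs; ΣQ_DR = 235.0 cfs.
V = ΣQ_DR · Δt = 235.0 × 10800 s = 2.538 × 10^6 ft³.
Over A = 0.449 mi², depth = V / A = 2.43 in.

d ≈ 2.43 in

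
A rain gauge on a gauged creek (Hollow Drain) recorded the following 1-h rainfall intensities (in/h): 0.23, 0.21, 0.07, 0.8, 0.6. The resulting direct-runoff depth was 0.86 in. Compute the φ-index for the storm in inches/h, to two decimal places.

φ ≈ 0.27 in/h

Only the 2 blocks with intensity above φ contribute runoff: 0.8, 0.6 in/h.
Σ(I−φ)·Δt = d  ⇒  (0.8+0.6 − 2φ)·1 = 0.86
φ = (1.400 − 0.86/1) / 2 = 0.27 in/h.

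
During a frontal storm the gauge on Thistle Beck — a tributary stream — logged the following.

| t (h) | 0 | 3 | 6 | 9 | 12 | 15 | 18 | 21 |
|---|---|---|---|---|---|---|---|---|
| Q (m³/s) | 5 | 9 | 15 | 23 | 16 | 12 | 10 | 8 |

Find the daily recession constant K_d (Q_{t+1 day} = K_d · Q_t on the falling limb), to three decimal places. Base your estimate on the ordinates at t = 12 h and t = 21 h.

K_d ≈ 0.157

Between t = 12 h and t = 21 h the flow falls from 16 to 8 m³/s over 3×3 h = 9 h.
Per-interval ratio K = (8/16)^(1/3) = 0.7937; K_d = K^(24/3) = 0.157.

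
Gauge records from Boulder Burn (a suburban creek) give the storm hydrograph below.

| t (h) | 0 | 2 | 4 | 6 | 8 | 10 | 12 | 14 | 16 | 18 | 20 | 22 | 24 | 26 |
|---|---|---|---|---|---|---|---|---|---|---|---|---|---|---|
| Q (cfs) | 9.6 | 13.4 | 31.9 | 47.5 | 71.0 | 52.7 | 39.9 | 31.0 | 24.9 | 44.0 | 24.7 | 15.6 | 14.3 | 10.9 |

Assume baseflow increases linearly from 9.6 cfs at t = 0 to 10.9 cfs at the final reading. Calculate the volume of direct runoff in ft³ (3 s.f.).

V ≈ 2.07 × 10^6 ft³

Direct-runoff ordinates (Q − Q_b): 0.00, 3.70, 22.10, 37.60, 61.00, 42.60, 29.70, 20.70, 14.50, 33.50, 14.10, 4.90, 3.50, 0.00 cfs.
ΣQ_DR = 287.9 cfs.
With Δt = 2 h = 7200 s, V = ΣQ_DR · Δt = 287.9 × 7200 = 2.07 × 10^6 ft³.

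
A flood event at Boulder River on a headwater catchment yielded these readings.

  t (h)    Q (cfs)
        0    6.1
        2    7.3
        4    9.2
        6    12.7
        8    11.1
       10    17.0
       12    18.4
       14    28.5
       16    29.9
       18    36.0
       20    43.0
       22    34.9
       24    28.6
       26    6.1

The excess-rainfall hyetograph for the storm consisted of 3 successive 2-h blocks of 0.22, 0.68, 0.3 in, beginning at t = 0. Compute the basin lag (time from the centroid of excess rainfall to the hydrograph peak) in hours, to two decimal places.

Centroid of excess rainfall: t_c = Σ P_i·t̄_i / ΣP_i = 3.1333 h (block centres at 1, 3, 5 h).
Hydrograph peak occurs at t = 20 h, so basin lag t_L = 20 − 3.1333 = 16.87 h.

t_L ≈ 16.87 h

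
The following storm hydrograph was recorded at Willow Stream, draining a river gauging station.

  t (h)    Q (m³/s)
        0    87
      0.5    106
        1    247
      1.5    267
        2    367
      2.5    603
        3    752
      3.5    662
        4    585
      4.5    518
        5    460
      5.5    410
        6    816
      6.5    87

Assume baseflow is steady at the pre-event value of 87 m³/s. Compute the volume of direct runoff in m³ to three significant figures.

V ≈ 8.55 × 10^6 m³

Direct-runoff ordinates (Q − Q_b): 0.0, 19.0, 160.0, 180.0, 280.0, 516.0, 665.0, 575.0, 498.0, 431.0, 373.0, 323.0, 729.0, 0.0 m³/s.
ΣQ_DR = 4749 m³/s.
With Δt = 0.5 h = 1800 s, V = ΣQ_DR · Δt = 4749 × 1800 = 8.55 × 10^6 m³.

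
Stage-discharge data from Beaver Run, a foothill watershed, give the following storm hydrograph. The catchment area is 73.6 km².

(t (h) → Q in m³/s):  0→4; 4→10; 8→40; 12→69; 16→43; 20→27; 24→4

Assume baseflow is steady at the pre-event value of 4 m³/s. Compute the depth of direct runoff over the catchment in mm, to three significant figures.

d ≈ 33.1 mm

Direct runoff: 0.0, 6.0, 36.0, 65.0, 39.0, 23.0, 0.0 m³/s; ΣQ_DR = 169.0 m³/s.
V = ΣQ_DR · Δt = 169.0 × 14400 s = 2.434 × 10^6 m³.
Over A = 73.6 km², depth = V / A = 33.1 mm.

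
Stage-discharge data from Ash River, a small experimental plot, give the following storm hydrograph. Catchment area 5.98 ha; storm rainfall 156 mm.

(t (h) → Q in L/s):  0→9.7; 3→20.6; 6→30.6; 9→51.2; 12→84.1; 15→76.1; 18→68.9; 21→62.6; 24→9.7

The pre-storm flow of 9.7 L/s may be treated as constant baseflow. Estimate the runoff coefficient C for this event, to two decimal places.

ΣQ_DR = 326.2 L/s; V = ΣQ_DR·Δt = 3.523 × 10^6 L.
Runoff depth d = V / A = 58.91 mm.
C = d / P = 58.91 / 156 = 0.38.

C ≈ 0.38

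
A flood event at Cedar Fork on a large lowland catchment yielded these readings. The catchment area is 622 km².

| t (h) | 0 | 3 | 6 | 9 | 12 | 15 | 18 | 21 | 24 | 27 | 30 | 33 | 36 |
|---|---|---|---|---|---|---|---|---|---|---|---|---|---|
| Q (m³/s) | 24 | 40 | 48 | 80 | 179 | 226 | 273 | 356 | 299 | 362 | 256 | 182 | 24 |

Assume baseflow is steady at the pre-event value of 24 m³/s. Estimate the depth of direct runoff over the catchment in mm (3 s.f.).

d ≈ 35.4 mm

Direct runoff: 0.0, 16.0, 24.0, 56.0, 155.0, 202.0, 249.0, 332.0, 275.0, 338.0, 232.0, 158.0, 0.0 m³/s; ΣQ_DR = 2037 m³/s.
V = ΣQ_DR · Δt = 2037 × 10800 s = 2.200 × 10^7 m³.
Over A = 622 km², depth = V / A = 35.4 mm.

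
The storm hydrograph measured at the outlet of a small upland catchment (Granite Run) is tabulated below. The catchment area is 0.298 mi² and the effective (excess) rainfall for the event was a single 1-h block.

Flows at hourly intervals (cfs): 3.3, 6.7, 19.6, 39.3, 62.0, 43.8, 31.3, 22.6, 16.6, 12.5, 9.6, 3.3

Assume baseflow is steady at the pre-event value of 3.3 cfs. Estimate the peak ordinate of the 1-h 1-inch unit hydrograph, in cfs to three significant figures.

Direct runoff: 0.0, 3.4, 16.3, 36.0, 58.7, 40.5, 28.0, 19.3, 13.3, 9.2, 6.3, 0.0 cfs; ΣQ_DR = 231.0 cfs, peak = 58.7 cfs.
Runoff depth d = ΣQ_DR·Δt / A = 231.0 × 3600 / (0.298 mi²) = 1.201 in.
The 1-inch UH is the DRH scaled by (1 in)/d, so U_p = 58.7 × 1/1.201 = 48.9 cfs.

U_p ≈ 48.9 cfs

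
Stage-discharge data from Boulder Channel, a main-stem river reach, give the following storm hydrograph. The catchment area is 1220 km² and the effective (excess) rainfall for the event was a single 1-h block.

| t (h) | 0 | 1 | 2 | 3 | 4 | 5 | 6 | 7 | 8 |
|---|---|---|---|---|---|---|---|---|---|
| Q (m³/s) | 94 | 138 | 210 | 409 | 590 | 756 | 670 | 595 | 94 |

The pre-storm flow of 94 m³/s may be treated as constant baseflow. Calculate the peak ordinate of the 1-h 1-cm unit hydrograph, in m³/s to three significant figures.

U_p ≈ 828 m³/s

Direct runoff: 0.0, 44.0, 116.0, 315.0, 496.0, 662.0, 576.0, 501.0, 0.0 m³/s; ΣQ_DR = 2710 m³/s, peak = 662.0 m³/s.
Runoff depth d = ΣQ_DR·Δt / A = 2710 × 3600 / (1220 km²) = 7.997 mm.
The 1-cm UH is the DRH scaled by (10 mm)/d, so U_p = 662.0 × 10/7.997 = 828 m³/s.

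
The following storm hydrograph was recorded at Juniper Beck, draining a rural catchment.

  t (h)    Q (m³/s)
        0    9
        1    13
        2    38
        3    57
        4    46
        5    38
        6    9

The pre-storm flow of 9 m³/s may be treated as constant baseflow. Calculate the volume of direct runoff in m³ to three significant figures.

Direct-runoff ordinates (Q − Q_b): 0.0, 4.0, 29.0, 48.0, 37.0, 29.0, 0.0 m³/s.
ΣQ_DR = 147.0 m³/s.
With Δt = 1 h = 3600 s, V = ΣQ_DR · Δt = 147.0 × 3600 = 5.29 × 10^5 m³.

V ≈ 5.29 × 10^5 m³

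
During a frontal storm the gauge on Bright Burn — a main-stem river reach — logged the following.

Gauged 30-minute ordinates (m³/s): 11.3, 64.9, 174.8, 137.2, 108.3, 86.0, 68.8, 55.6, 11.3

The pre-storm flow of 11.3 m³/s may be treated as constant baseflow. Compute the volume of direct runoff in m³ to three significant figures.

V ≈ 1.11 × 10^6 m³

Direct-runoff ordinates (Q − Q_b): 0.0, 53.6, 163.5, 125.9, 97.0, 74.7, 57.5, 44.3, 0.0 m³/s.
ΣQ_DR = 616.5 m³/s.
With Δt = 0.5 h = 1800 s, V = ΣQ_DR · Δt = 616.5 × 1800 = 1.11 × 10^6 m³.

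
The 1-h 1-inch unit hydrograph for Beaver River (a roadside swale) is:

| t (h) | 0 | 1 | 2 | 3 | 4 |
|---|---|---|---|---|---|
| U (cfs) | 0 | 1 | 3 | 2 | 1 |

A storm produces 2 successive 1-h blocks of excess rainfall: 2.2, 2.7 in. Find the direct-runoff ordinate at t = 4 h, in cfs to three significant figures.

Q ≈ 7.60 cfs

By discrete convolution, Q_j = Σ (P_i / 1 in) · U_{j−i}.
At t = 4 h (j=4): Q = (2.2/1)·1 + (2.7/1)·2 = 7.60 cfs.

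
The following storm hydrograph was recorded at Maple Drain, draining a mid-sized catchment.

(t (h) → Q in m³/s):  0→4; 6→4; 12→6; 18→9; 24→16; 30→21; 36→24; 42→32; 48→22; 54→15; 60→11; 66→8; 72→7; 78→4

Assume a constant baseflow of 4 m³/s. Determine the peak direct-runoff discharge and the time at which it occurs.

Subtracting baseflow gives direct-runoff ordinates: 0.0, 0.0, 2.0, 5.0, 12.0, 17.0, 20.0, 28.0, 18.0, 11.0, 7.0, 4.0, 3.0, 0.0 m³/s.
The maximum is 28.0 m³/s, occurring at the reading for t = 42 h.

Q_p = 28.0 m³/s at t = 42 h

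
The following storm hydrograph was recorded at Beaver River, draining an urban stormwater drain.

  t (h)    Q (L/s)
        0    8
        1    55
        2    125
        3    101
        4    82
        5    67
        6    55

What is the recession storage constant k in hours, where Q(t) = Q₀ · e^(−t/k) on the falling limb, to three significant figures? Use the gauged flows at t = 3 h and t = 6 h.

k ≈ 4.94 h

On the falling limb, Q drops from 101 to 55 L/s between t = 3 h and t = 6 h (Δt = 3 h).
k = −Δt / ln(Q₂/Q₁) = −3 / ln(55/101) = 4.94 h.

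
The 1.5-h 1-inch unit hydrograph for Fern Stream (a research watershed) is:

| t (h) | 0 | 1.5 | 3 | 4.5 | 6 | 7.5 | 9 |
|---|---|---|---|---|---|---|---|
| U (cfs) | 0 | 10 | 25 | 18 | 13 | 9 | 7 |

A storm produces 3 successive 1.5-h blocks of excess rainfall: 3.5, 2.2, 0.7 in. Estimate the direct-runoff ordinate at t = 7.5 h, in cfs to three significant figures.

Q ≈ 72.7 cfs

By discrete convolution, Q_j = Σ (P_i / 1 in) · U_{j−i}.
At t = 7.5 h (j=5): Q = (3.5/1)·9 + (2.2/1)·13 + (0.7/1)·18 = 72.7 cfs.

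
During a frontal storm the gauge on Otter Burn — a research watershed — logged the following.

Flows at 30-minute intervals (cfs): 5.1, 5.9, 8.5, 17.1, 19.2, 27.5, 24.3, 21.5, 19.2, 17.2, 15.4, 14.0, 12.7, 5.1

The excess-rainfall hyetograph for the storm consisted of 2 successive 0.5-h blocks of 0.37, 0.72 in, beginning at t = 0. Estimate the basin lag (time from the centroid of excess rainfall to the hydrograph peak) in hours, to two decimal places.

Centroid of excess rainfall: t_c = Σ P_i·t̄_i / ΣP_i = 0.5803 h (block centres at 0.25, 0.75 h).
Hydrograph peak occurs at t = 2.5 h, so basin lag t_L = 2.5 − 0.5803 = 1.92 h.

t_L ≈ 1.92 h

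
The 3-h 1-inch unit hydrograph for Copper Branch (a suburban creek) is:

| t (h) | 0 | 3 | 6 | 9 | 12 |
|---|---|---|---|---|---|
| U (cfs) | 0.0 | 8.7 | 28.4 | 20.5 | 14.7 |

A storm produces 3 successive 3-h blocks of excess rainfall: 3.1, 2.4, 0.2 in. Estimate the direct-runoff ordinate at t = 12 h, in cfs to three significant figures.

By discrete convolution, Q_j = Σ (P_i / 1 in) · U_{j−i}.
At t = 12 h (j=4): Q = (3.1/1)·14.7 + (2.4/1)·20.5 + (0.2/1)·28.4 = 100 cfs.

Q ≈ 100 cfs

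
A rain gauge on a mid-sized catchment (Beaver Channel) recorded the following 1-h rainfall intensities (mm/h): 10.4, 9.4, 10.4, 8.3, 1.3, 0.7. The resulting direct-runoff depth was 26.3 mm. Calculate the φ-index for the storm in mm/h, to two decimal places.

φ ≈ 3.05 mm/h

Only the 4 blocks with intensity above φ contribute runoff: 10.4, 9.4, 10.4, 8.3 mm/h.
Σ(I−φ)·Δt = d  ⇒  (10.4+9.4+10.4+8.3 − 4φ)·1 = 26.3
φ = (38.50 − 26.3/1) / 4 = 3.05 mm/h.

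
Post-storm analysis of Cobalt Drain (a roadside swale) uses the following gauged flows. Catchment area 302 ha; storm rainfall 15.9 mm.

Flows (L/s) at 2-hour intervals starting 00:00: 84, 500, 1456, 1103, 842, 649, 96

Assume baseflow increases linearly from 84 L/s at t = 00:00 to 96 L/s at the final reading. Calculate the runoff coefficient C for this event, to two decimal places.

ΣQ_DR = 4100 L/s; V = ΣQ_DR·Δt = 2.952 × 10^7 L.
Runoff depth d = V / A = 9.775 mm.
C = d / P = 9.775 / 15.9 = 0.61.

C ≈ 0.61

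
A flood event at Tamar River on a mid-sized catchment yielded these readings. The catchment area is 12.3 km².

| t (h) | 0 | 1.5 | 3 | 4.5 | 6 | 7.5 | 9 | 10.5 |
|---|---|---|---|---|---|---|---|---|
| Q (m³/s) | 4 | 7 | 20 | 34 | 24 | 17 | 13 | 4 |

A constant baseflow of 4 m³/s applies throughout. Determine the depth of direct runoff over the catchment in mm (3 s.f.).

Direct runoff: 0.0, 3.0, 16.0, 30.0, 20.0, 13.0, 9.0, 0.0 m³/s; ΣQ_DR = 91.00 m³/s.
V = ΣQ_DR · Δt = 91.00 × 5400 s = 4.914 × 10^5 m³.
Over A = 12.3 km², depth = V / A = 40.0 mm.

d ≈ 40.0 mm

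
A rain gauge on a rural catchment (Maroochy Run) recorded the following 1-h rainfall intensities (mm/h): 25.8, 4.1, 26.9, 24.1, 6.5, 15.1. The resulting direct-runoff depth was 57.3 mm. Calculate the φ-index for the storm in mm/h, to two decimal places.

Only the 4 blocks with intensity above φ contribute runoff: 25.8, 26.9, 24.1, 15.1 mm/h.
Σ(I−φ)·Δt = d  ⇒  (25.8+26.9+24.1+15.1 − 4φ)·1 = 57.3
φ = (91.90 − 57.3/1) / 4 = 8.65 mm/h.

φ ≈ 8.65 mm/h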